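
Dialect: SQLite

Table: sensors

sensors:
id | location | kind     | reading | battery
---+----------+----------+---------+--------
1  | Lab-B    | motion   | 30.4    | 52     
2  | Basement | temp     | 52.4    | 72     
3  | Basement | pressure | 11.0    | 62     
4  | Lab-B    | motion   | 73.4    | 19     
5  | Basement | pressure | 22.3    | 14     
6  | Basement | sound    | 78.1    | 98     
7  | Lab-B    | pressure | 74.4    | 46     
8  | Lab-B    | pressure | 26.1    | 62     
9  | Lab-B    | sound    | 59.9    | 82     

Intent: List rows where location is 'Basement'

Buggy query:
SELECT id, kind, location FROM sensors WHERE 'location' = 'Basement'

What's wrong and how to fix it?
Bug: 'location' in single quotes is a string literal, not the column; the comparison is literal-vs-literal and never true

Fix: Reference the column as location without single quotes

Corrected query:
SELECT id, kind, location FROM sensors WHERE location = 'Basement'

Result:
id | kind     | location
---+----------+---------
2  | temp     | Basement
3  | pressure | Basement
5  | pressure | Basement
6  | sound    | Basement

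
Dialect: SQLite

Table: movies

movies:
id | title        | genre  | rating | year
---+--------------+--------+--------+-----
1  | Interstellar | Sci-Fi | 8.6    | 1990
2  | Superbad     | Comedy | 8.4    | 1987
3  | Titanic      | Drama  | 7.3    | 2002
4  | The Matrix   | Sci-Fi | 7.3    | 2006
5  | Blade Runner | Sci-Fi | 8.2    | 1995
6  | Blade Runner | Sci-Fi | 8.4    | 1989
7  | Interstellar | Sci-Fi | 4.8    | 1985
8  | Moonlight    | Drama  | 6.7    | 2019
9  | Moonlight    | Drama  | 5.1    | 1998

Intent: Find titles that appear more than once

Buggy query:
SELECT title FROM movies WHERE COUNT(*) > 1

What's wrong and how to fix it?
Bug: WHERE can't reference COUNT(*); aggregates are computed after WHERE

Fix: Group first, then use HAVING for the count condition

Corrected query:
SELECT title FROM movies GROUP BY title HAVING COUNT(*) > 1

Result:
title       
------------
Blade Runner
Interstellar
Moonlight   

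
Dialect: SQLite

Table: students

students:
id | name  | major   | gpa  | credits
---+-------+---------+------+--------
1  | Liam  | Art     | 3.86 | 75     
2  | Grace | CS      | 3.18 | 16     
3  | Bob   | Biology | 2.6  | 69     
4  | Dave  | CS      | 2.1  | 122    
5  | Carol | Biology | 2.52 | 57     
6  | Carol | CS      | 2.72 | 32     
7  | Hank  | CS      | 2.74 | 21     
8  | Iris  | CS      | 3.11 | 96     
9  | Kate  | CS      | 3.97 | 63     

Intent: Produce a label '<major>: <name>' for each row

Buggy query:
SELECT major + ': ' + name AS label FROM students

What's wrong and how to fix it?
Bug: SQLite uses || for string concatenation; + coerces text to numbers (yielding 0)

Fix: Use the || operator for string concatenation

Corrected query:
SELECT major || ': ' || name AS label FROM students

Result:
label         
--------------
Art: Liam     
CS: Grace     
Biology: Bob  
CS: Dave      
Biology: Carol
CS: Carol     
CS: Hank      
CS: Iris      
CS: Kate      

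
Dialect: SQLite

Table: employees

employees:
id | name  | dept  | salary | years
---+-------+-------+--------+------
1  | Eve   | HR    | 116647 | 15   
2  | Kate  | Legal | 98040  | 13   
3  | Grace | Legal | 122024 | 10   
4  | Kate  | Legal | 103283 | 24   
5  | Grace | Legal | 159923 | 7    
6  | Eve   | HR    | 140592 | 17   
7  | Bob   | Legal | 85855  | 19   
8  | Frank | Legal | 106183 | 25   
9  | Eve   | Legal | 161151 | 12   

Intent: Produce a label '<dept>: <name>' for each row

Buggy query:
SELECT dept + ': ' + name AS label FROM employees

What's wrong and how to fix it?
Bug: '+' is numeric addition; on text columns SQLite converts them to 0 instead of concatenating

Fix: Use the || operator for string concatenation

Corrected query:
SELECT dept || ': ' || name AS label FROM employees

Result:
label       
------------
HR: Eve     
Legal: Kate 
Legal: Grace
Legal: Kate 
Legal: Grace
HR: Eve     
Legal: Bob  
Legal: Frank
Legal: Eve  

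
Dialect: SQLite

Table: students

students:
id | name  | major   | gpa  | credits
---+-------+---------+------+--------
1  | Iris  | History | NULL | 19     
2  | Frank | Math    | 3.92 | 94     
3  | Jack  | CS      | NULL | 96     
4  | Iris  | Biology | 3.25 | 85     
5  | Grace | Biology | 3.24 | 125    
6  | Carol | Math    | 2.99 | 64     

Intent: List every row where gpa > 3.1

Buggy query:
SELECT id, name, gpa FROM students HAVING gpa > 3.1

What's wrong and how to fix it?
Bug: This is a non-aggregate query (no GROUP BY, no aggregates), so in SQLite the HAVING clause is invalid here; a row-level condition belongs in WHERE

Fix: Replace HAVING with WHERE since the condition applies to individual rows

Corrected query:
SELECT id, name, gpa FROM students WHERE gpa > 3.1

Result:
id | name  | gpa 
---+-------+-----
2  | Frank | 3.92
4  | Iris  | 3.25
5  | Grace | 3.24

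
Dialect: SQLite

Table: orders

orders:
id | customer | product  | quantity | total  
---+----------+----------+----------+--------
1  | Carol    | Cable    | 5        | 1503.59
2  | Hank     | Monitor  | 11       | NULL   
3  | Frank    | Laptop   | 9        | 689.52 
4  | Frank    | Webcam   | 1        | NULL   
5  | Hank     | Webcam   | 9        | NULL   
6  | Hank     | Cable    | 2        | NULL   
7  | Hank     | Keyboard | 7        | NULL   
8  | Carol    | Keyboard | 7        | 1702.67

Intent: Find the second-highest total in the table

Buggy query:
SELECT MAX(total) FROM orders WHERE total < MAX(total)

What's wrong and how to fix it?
Bug: The inner MAX is an aggregate inside WHERE, which is not allowed

Fix: Compute the overall MAX in a subquery, then take MAX of rows below it

Corrected query:
SELECT MAX(total) FROM orders WHERE total < (SELECT MAX(total) FROM orders)

Result:
MAX(total)
----------
1503.59   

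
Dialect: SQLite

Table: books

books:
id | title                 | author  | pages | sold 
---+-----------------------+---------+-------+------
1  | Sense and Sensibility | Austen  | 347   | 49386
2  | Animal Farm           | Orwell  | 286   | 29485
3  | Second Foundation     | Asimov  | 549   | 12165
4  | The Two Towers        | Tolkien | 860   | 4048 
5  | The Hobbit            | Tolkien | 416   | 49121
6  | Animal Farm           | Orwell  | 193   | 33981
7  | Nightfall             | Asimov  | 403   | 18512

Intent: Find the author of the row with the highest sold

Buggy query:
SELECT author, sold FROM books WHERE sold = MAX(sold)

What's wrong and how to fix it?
Bug: WHERE is evaluated per row; an aggregate over the whole table isn't defined there

Fix: Use a subquery: WHERE sold = (SELECT MAX(sold) FROM books)

Corrected query:
SELECT author, sold FROM books WHERE sold = (SELECT MAX(sold) FROM books)

Result:
author | sold 
-------+------
Austen | 49386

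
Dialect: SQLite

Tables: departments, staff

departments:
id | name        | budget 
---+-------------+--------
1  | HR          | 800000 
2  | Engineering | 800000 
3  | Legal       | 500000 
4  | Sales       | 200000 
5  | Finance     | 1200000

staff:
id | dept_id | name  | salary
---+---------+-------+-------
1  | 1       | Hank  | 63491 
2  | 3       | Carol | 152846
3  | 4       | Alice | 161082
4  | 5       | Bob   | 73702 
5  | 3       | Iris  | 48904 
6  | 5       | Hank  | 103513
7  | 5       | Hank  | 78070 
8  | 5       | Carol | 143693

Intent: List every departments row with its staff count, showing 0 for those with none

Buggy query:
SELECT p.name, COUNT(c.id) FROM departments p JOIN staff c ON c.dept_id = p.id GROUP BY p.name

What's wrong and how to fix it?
Bug: An inner join excludes parents with zero children

Fix: Switch to LEFT JOIN to retain unmatched parent rows

Corrected query:
SELECT p.name, COUNT(c.id) FROM departments p LEFT JOIN staff c ON c.dept_id = p.id GROUP BY p.name

Result:
name        | COUNT(c.id)
------------+------------
Engineering | 0          
Finance     | 4          
HR          | 1          
Legal       | 2          
Sales       | 1          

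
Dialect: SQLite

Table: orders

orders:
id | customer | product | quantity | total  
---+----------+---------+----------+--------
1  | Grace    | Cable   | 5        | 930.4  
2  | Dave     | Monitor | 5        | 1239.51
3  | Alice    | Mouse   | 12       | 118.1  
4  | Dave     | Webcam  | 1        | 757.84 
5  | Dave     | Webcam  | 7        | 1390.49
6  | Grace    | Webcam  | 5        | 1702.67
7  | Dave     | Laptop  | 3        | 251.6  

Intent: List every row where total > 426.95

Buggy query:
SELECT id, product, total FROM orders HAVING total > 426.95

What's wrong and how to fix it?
Bug: This is a non-aggregate query (no GROUP BY, no aggregates), so in SQLite the HAVING clause is invalid here; a row-level condition belongs in WHERE

Fix: Replace HAVING with WHERE since the condition applies to individual rows

Corrected query:
SELECT id, product, total FROM orders WHERE total > 426.95

Result:
id | product | total  
---+---------+--------
1  | Cable   | 930.4  
2  | Monitor | 1239.51
4  | Webcam  | 757.84 
5  | Webcam  | 1390.49
6  | Webcam  | 1702.67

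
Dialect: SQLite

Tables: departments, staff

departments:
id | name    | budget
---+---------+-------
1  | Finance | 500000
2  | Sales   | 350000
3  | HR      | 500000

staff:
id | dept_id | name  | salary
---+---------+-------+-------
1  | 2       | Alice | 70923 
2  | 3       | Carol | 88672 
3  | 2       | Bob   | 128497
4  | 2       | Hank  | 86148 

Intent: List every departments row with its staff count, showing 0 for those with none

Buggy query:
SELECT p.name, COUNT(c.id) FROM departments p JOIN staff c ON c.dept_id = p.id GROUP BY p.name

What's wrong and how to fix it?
Bug: INNER JOIN drops departments rows that have no matching staff rows

Fix: Use LEFT JOIN so parents without children still appear (COUNT(c.id) gives 0)

Corrected query:
SELECT p.name, COUNT(c.id) FROM departments p LEFT JOIN staff c ON c.dept_id = p.id GROUP BY p.name

Result:
name    | COUNT(c.id)
--------+------------
Finance | 0          
HR      | 1          
Sales   | 3          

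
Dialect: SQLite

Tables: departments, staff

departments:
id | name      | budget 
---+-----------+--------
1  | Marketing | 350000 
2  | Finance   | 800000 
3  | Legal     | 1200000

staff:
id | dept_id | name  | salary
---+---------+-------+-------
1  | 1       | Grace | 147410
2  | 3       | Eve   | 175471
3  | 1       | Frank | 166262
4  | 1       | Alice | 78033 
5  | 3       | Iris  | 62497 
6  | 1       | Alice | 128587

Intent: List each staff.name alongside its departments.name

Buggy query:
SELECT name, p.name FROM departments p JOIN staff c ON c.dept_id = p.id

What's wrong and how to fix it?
Bug: 'name' exists in both joined tables, so the database can't tell which one is meant

Fix: Prefix ambiguous columns with the table alias

Corrected query:
SELECT c.name, p.name FROM departments p JOIN staff c ON c.dept_id = p.id

Result:
name  | name     
------+----------
Grace | Marketing
Eve   | Legal    
Frank | Marketing
Alice | Marketing
Iris  | Legal    
Alice | Marketing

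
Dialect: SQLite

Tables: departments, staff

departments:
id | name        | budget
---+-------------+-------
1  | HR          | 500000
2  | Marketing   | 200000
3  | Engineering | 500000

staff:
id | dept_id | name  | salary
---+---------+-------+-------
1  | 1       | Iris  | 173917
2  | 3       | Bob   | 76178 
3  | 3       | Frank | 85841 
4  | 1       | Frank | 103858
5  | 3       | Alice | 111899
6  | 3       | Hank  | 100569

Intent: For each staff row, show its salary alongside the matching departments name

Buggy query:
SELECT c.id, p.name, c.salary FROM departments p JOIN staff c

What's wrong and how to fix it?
Bug: JOIN with no ON clause produces a cartesian product; every staff row pairs with every departments row

Fix: Specify the join condition linking the foreign key to the parent id

Corrected query:
SELECT c.id, p.name, c.salary FROM departments p JOIN staff c ON c.dept_id = p.id

Result:
id | name        | salary
---+-------------+-------
1  | HR          | 173917
2  | Engineering | 76178 
3  | Engineering | 85841 
4  | HR          | 103858
5  | Engineering | 111899
6  | Engineering | 100569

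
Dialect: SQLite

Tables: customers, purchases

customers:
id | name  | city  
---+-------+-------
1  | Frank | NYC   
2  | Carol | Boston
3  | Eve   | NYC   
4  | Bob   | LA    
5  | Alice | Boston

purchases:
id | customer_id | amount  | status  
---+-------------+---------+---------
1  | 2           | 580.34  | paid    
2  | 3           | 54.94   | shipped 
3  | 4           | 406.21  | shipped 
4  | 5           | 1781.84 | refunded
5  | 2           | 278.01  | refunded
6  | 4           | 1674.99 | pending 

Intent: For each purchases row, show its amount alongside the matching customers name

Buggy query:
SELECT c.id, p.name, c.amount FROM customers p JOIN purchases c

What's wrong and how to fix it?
Bug: Missing join condition: each purchases row is matched to all customers rows instead of just its own

Fix: Specify the join condition linking the foreign key to the parent id

Corrected query:
SELECT c.id, p.name, c.amount FROM customers p JOIN purchases c ON c.customer_id = p.id

Result:
id | name  | amount 
---+-------+--------
1  | Carol | 580.34 
2  | Eve   | 54.94  
3  | Bob   | 406.21 
4  | Alice | 1781.84
5  | Carol | 278.01 
6  | Bob   | 1674.99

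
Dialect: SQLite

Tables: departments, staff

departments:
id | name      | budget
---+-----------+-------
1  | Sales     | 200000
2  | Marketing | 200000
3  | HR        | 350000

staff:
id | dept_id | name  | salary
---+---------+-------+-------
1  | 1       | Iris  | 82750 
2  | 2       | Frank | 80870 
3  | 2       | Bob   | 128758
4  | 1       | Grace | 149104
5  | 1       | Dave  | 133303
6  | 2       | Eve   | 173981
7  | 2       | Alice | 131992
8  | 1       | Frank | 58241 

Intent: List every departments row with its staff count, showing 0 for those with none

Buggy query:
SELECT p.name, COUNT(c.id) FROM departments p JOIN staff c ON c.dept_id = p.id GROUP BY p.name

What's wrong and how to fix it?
Bug: An inner join excludes parents with zero children

Fix: Switch to LEFT JOIN to retain unmatched parent rows

Corrected query:
SELECT p.name, COUNT(c.id) FROM departments p LEFT JOIN staff c ON c.dept_id = p.id GROUP BY p.name

Result:
name      | COUNT(c.id)
----------+------------
HR        | 0          
Marketing | 4          
Sales     | 4          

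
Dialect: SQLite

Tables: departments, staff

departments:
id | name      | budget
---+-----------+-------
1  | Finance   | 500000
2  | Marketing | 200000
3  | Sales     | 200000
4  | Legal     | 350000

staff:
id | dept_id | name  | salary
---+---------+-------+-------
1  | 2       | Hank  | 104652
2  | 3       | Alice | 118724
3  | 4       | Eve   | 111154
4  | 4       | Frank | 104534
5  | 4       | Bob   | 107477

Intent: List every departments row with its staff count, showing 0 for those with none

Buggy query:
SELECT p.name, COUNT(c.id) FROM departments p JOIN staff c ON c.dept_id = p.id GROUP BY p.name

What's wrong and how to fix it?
Bug: INNER JOIN drops departments rows that have no matching staff rows

Fix: Switch to LEFT JOIN to retain unmatched parent rows

Corrected query:
SELECT p.name, COUNT(c.id) FROM departments p LEFT JOIN staff c ON c.dept_id = p.id GROUP BY p.name

Result:
name      | COUNT(c.id)
----------+------------
Finance   | 0          
Legal     | 3          
Marketing | 1          
Sales     | 1          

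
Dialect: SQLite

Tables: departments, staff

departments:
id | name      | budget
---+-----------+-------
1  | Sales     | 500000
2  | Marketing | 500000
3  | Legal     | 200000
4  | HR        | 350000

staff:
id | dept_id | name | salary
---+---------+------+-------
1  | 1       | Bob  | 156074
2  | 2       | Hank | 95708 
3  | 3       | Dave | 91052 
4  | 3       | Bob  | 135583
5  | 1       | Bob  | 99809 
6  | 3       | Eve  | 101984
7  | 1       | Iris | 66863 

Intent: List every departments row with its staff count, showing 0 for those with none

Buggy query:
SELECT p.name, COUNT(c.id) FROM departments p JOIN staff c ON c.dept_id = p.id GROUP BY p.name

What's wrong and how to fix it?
Bug: INNER JOIN drops departments rows that have no matching staff rows

Fix: Switch to LEFT JOIN to retain unmatched parent rows

Corrected query:
SELECT p.name, COUNT(c.id) FROM departments p LEFT JOIN staff c ON c.dept_id = p.id GROUP BY p.name

Result:
name      | COUNT(c.id)
----------+------------
HR        | 0          
Legal     | 3          
Marketing | 1          
Sales     | 3          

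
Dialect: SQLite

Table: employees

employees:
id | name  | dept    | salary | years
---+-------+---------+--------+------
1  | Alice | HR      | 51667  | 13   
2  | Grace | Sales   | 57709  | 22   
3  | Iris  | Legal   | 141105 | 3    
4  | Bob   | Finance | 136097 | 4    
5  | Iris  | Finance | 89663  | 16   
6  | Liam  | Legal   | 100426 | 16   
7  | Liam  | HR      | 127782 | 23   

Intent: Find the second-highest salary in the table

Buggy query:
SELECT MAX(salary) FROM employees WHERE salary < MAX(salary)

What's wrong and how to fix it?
Bug: The inner MAX is an aggregate inside WHERE, which is not allowed

Fix: Compute the overall MAX in a subquery, then take MAX of rows below it

Corrected query:
SELECT MAX(salary) FROM employees WHERE salary < (SELECT MAX(salary) FROM employees)

Result:
MAX(salary)
-----------
136097     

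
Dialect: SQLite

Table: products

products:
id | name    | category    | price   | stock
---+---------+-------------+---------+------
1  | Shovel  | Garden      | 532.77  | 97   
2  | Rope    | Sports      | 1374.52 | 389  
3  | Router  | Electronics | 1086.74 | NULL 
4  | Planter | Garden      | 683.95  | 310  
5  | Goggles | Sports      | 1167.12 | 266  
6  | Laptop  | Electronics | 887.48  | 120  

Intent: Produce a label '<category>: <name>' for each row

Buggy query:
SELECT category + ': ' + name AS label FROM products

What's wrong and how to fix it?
Bug: '+' is numeric addition; on text columns SQLite converts them to 0 instead of concatenating

Fix: Replace + with || to concatenate text

Corrected query:
SELECT category || ': ' || name AS label FROM products

Result:
label              
-------------------
Garden: Shovel     
Sports: Rope       
Electronics: Router
Garden: Planter    
Sports: Goggles    
Electronics: Laptop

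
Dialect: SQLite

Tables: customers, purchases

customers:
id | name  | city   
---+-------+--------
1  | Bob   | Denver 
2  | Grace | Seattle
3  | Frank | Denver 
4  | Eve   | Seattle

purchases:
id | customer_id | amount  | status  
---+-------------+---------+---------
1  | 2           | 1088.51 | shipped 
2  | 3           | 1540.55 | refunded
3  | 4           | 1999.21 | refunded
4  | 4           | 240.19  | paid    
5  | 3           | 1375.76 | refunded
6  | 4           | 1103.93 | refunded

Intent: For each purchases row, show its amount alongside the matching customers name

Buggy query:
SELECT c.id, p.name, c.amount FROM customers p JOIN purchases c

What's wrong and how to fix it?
Bug: Missing join condition: each purchases row is matched to all customers rows instead of just its own

Fix: Specify the join condition linking the foreign key to the parent id

Corrected query:
SELECT c.id, p.name, c.amount FROM customers p JOIN purchases c ON c.customer_id = p.id

Result:
id | name  | amount 
---+-------+--------
1  | Grace | 1088.51
2  | Frank | 1540.55
3  | Eve   | 1999.21
4  | Eve   | 240.19 
5  | Frank | 1375.76
6  | Eve   | 1103.93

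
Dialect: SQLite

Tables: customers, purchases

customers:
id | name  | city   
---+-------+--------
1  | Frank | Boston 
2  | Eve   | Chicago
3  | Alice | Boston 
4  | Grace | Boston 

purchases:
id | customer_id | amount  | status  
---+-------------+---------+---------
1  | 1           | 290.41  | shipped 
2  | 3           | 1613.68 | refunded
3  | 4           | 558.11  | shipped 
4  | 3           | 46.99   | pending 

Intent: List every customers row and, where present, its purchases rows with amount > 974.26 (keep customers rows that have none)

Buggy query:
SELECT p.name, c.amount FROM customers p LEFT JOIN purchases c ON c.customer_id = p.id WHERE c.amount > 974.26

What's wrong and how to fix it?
Bug: Filtering c.amount in WHERE discards the NULL rows produced by LEFT JOIN, turning it into an inner join

Fix: Move the right-table condition into the ON clause so unmatched parents are kept

Corrected query:
SELECT p.name, c.amount FROM customers p LEFT JOIN purchases c ON c.customer_id = p.id AND c.amount > 974.26

Result:
name  | amount 
------+--------
Frank | NULL   
Eve   | NULL   
Alice | 1613.68
Grace | NULL   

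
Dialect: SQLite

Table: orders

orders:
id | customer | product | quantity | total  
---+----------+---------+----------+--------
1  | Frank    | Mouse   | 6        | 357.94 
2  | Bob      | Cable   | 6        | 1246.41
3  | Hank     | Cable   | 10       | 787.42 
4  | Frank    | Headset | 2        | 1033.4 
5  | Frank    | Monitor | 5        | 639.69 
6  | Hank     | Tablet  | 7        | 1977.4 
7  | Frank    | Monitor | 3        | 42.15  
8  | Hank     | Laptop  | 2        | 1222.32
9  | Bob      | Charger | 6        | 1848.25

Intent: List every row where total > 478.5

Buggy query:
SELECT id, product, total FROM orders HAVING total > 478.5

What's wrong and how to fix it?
Bug: This is a non-aggregate query (no GROUP BY, no aggregates), so in SQLite the HAVING clause is invalid here; a row-level condition belongs in WHERE

Fix: Replace HAVING with WHERE since the condition applies to individual rows

Corrected query:
SELECT id, product, total FROM orders WHERE total > 478.5

Result:
id | product | total  
---+---------+--------
2  | Cable   | 1246.41
3  | Cable   | 787.42 
4  | Headset | 1033.4 
5  | Monitor | 639.69 
6  | Tablet  | 1977.4 
8  | Laptop  | 1222.32
9  | Charger | 1848.25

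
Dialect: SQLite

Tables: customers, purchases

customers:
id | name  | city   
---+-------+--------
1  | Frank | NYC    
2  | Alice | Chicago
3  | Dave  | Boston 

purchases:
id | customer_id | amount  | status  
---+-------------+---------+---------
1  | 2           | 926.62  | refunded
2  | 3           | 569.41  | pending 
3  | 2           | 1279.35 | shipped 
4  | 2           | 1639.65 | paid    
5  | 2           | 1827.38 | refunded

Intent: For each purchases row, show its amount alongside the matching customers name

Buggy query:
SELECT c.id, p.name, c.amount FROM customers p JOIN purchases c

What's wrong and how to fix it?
Bug: JOIN with no ON clause produces a cartesian product; every purchases row pairs with every customers row

Fix: Add ON c.customer_id = p.id to the JOIN

Corrected query:
SELECT c.id, p.name, c.amount FROM customers p JOIN purchases c ON c.customer_id = p.id

Result:
id | name  | amount 
---+-------+--------
1  | Alice | 926.62 
2  | Dave  | 569.41 
3  | Alice | 1279.35
4  | Alice | 1639.65
5  | Alice | 1827.38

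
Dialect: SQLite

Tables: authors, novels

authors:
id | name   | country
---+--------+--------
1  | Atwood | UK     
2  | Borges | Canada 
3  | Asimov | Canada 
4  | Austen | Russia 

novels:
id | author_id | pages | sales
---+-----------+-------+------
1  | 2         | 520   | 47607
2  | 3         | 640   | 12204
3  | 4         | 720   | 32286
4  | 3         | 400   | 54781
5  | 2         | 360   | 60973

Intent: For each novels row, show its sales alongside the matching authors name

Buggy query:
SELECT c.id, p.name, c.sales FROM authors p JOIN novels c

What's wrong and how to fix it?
Bug: Missing join condition: each novels row is matched to all authors rows instead of just its own

Fix: Add ON c.author_id = p.id to the JOIN

Corrected query:
SELECT c.id, p.name, c.sales FROM authors p JOIN novels c ON c.author_id = p.id

Result:
id | name   | sales
---+--------+------
1  | Borges | 47607
2  | Asimov | 12204
3  | Austen | 32286
4  | Asimov | 54781
5  | Borges | 60973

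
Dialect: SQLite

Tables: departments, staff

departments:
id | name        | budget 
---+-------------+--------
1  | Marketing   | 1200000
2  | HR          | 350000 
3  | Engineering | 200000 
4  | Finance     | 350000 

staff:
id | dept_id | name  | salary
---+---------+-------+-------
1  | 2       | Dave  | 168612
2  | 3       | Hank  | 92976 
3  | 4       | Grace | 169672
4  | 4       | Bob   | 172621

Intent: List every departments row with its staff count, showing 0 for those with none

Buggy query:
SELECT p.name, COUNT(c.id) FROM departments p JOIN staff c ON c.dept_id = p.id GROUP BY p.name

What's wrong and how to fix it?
Bug: INNER JOIN drops departments rows that have no matching staff rows

Fix: Use LEFT JOIN so parents without children still appear (COUNT(c.id) gives 0)

Corrected query:
SELECT p.name, COUNT(c.id) FROM departments p LEFT JOIN staff c ON c.dept_id = p.id GROUP BY p.name

Result:
name        | COUNT(c.id)
------------+------------
Engineering | 1          
Finance     | 2          
HR          | 1          
Marketing   | 0          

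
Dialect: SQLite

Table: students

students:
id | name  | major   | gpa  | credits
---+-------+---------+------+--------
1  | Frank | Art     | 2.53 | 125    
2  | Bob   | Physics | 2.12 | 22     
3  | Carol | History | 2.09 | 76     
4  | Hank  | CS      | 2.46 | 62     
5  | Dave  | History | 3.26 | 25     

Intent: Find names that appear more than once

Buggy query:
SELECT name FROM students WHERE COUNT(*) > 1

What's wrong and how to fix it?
Bug: WHERE can't reference COUNT(*); aggregates are computed after WHERE

Fix: Group first, then use HAVING for the count condition

Corrected query:
SELECT name FROM students GROUP BY name HAVING COUNT(*) > 1

Result:
(no rows)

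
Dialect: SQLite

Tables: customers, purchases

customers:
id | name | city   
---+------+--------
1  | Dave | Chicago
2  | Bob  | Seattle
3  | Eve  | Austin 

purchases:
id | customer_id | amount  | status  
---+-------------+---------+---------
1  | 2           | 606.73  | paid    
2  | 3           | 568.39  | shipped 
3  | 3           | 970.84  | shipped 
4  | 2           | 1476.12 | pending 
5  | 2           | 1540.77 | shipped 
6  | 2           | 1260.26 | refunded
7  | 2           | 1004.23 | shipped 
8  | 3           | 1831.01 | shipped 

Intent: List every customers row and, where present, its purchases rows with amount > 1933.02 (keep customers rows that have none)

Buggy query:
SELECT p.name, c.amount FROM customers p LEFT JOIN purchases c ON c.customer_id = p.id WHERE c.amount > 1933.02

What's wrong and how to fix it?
Bug: Filtering c.amount in WHERE discards the NULL rows produced by LEFT JOIN, turning it into an inner join

Fix: Put 'c.amount > 1933.02' in the JOIN's ON clause instead of WHERE

Corrected query:
SELECT p.name, c.amount FROM customers p LEFT JOIN purchases c ON c.customer_id = p.id AND c.amount > 1933.02

Result:
name | amount
-----+-------
Dave | NULL  
Bob  | NULL  
Eve  | NULL  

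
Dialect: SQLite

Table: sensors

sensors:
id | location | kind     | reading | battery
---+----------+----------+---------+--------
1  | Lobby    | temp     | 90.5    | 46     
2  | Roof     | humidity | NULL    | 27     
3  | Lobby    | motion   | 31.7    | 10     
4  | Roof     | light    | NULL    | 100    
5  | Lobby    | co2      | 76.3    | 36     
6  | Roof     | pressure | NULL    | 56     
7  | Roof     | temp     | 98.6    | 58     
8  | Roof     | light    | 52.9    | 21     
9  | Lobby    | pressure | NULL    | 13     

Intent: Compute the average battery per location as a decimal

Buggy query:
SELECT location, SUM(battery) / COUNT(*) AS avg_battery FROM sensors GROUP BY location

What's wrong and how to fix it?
Bug: SUM(battery) and COUNT(*) are both integers; the division truncates the fractional part

Fix: Cast one side to REAL so the division keeps the fractional part

Corrected query:
SELECT location, SUM(battery) * 1.0 / COUNT(*) AS avg_battery FROM sensors GROUP BY location

Result:
location | avg_battery
---------+------------
Lobby    | 26.25      
Roof     | 52.4       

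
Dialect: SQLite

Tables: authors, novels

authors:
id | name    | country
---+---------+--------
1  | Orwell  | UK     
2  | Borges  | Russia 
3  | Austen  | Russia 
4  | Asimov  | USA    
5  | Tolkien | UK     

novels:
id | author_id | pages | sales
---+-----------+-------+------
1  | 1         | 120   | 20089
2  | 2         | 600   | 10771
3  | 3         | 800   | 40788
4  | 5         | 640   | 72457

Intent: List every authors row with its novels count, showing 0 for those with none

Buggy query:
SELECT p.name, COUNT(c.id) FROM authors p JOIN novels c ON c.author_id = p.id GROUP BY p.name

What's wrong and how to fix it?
Bug: An inner join excludes parents with zero children

Fix: Use LEFT JOIN so parents without children still appear (COUNT(c.id) gives 0)

Corrected query:
SELECT p.name, COUNT(c.id) FROM authors p LEFT JOIN novels c ON c.author_id = p.id GROUP BY p.name

Result:
name    | COUNT(c.id)
--------+------------
Asimov  | 0          
Austen  | 1          
Borges  | 1          
Orwell  | 1          
Tolkien | 1          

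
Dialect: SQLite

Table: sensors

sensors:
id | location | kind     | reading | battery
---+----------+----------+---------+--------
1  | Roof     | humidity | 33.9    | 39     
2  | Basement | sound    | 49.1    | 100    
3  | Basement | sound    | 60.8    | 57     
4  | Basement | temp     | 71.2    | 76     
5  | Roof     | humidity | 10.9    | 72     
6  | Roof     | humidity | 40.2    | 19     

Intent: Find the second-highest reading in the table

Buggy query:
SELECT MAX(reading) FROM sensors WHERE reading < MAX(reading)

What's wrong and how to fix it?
Bug: MAX(reading) on the right of the comparison is an aggregate-in-WHERE error

Fix: Put the inner MAX in a scalar subquery

Corrected query:
SELECT MAX(reading) FROM sensors WHERE reading < (SELECT MAX(reading) FROM sensors)

Result:
MAX(reading)
------------
60.8        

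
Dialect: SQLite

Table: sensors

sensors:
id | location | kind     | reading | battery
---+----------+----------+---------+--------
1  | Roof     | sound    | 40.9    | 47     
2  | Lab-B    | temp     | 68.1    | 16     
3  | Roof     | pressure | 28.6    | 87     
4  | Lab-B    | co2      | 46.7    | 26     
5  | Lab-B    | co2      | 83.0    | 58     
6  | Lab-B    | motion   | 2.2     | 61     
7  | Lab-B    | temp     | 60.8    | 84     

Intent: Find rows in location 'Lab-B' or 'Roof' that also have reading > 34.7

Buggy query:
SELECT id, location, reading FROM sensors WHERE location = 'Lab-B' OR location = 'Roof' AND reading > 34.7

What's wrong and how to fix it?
Bug: Without parentheses, AND is evaluated before OR, so the reading filter only applies to the 'Roof' branch

Fix: Group the OR with parentheses (or use IN), then AND the threshold

Corrected query:
SELECT id, location, reading FROM sensors WHERE (location = 'Lab-B' OR location = 'Roof') AND reading > 34.7

Result:
id | location | reading
---+----------+--------
1  | Roof     | 40.9   
2  | Lab-B    | 68.1   
4  | Lab-B    | 46.7   
5  | Lab-B    | 83     
7  | Lab-B    | 60.8   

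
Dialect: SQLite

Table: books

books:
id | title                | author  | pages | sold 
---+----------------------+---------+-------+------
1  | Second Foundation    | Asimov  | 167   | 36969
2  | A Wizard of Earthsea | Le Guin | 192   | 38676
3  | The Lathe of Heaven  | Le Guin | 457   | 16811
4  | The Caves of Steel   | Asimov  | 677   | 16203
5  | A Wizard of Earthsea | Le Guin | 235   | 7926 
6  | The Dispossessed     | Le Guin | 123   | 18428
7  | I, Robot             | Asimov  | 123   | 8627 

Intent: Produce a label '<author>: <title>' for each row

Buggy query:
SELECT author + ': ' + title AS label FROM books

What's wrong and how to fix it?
Bug: '+' is numeric addition; on text columns SQLite converts them to 0 instead of concatenating

Fix: Use the || operator for string concatenation

Corrected query:
SELECT author || ': ' || title AS label FROM books

Result:
label                        
-----------------------------
Asimov: Second Foundation    
Le Guin: A Wizard of Earthsea
Le Guin: The Lathe of Heaven 
Asimov: The Caves of Steel   
Le Guin: A Wizard of Earthsea
Le Guin: The Dispossessed    
Asimov: I, Robot             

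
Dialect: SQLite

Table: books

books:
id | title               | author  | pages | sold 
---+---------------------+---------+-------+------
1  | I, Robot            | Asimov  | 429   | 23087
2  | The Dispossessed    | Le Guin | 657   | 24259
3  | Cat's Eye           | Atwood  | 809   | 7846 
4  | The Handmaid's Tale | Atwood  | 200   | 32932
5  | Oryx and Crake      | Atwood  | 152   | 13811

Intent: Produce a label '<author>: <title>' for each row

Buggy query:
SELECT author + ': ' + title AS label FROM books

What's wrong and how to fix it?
Bug: SQLite uses || for string concatenation; + coerces text to numbers (yielding 0)

Fix: Use the || operator for string concatenation

Corrected query:
SELECT author || ': ' || title AS label FROM books

Result:
label                      
---------------------------
Asimov: I, Robot           
Le Guin: The Dispossessed  
Atwood: Cat's Eye          
Atwood: The Handmaid's Tale
Atwood: Oryx and Crake     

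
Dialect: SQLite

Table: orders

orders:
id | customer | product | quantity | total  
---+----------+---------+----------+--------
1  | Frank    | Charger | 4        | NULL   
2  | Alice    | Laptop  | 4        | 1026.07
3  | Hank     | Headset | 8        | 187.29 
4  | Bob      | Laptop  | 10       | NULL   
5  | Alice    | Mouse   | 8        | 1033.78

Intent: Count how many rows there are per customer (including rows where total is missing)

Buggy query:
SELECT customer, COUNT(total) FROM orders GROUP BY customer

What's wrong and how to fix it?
Bug: COUNT(column) counts non-NULL values only; rows with NULL total aren't counted

Fix: Use COUNT(*) to count all rows regardless of NULL

Corrected query:
SELECT customer, COUNT(*) FROM orders GROUP BY customer

Result:
customer | COUNT(*)
---------+---------
Alice    | 2       
Bob      | 1       
Frank    | 1       
Hank     | 1       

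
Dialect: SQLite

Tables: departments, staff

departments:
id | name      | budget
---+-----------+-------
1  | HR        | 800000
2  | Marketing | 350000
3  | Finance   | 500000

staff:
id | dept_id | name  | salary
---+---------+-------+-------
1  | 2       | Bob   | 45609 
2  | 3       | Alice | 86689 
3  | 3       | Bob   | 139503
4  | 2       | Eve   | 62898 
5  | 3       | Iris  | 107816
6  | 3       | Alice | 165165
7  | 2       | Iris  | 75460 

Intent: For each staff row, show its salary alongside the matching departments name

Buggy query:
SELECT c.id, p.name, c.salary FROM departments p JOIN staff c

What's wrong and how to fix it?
Bug: JOIN with no ON clause produces a cartesian product; every staff row pairs with every departments row

Fix: Specify the join condition linking the foreign key to the parent id

Corrected query:
SELECT c.id, p.name, c.salary FROM departments p JOIN staff c ON c.dept_id = p.id

Result:
id | name      | salary
---+-----------+-------
1  | Marketing | 45609 
2  | Finance   | 86689 
3  | Finance   | 139503
4  | Marketing | 62898 
5  | Finance   | 107816
6  | Finance   | 165165
7  | Marketing | 75460 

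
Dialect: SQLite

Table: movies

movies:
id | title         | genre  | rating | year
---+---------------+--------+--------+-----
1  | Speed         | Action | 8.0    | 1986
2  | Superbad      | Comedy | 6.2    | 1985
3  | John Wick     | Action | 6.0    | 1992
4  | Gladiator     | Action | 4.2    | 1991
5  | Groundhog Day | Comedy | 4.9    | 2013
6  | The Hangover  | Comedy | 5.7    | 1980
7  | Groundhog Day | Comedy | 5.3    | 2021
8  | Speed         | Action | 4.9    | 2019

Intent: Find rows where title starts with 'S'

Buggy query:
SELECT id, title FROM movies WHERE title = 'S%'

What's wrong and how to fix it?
Bug: Wildcards only work with LIKE; '=' treats '%' as a literal character

Fix: Replace '=' with LIKE so 'S%' is treated as a pattern

Corrected query:
SELECT id, title FROM movies WHERE title LIKE 'S%'

Result:
id | title   
---+---------
1  | Speed   
2  | Superbad
8  | Speed   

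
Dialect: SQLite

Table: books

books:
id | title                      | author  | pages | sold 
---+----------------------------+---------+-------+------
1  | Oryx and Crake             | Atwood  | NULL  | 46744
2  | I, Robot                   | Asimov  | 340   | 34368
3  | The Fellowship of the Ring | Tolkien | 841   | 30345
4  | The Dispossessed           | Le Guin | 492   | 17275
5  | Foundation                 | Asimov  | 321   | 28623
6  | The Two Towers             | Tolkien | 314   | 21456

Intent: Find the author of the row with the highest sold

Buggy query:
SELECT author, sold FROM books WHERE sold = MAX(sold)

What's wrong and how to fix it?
Bug: WHERE is evaluated per row; an aggregate over the whole table isn't defined there

Fix: Use a subquery: WHERE sold = (SELECT MAX(sold) FROM books)

Corrected query:
SELECT author, sold FROM books WHERE sold = (SELECT MAX(sold) FROM books)

Result:
author | sold 
-------+------
Atwood | 46744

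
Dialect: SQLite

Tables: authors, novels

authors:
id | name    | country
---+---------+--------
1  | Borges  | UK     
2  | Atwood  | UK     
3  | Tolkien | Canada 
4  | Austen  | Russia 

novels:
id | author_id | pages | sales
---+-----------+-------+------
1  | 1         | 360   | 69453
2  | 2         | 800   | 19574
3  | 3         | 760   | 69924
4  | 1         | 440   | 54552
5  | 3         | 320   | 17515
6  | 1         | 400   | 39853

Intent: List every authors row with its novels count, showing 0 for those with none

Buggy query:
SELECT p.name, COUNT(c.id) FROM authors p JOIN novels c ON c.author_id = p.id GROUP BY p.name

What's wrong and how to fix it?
Bug: An inner join excludes parents with zero children

Fix: Switch to LEFT JOIN to retain unmatched parent rows

Corrected query:
SELECT p.name, COUNT(c.id) FROM authors p LEFT JOIN novels c ON c.author_id = p.id GROUP BY p.name

Result:
name    | COUNT(c.id)
--------+------------
Atwood  | 1          
Austen  | 0          
Borges  | 3          
Tolkien | 2          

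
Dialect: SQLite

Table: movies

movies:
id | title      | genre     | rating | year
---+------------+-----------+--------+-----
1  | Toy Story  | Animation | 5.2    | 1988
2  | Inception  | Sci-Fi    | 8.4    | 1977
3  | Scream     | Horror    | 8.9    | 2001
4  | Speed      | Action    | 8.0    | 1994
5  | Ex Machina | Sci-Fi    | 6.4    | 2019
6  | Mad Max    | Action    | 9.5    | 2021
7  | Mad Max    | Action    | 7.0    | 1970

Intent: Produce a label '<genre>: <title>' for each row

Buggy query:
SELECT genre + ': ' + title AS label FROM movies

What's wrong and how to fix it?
Bug: SQLite uses || for string concatenation; + coerces text to numbers (yielding 0)

Fix: Use the || operator for string concatenation

Corrected query:
SELECT genre || ': ' || title AS label FROM movies

Result:
label               
--------------------
Animation: Toy Story
Sci-Fi: Inception   
Horror: Scream      
Action: Speed       
Sci-Fi: Ex Machina  
Action: Mad Max     
Action: Mad Max     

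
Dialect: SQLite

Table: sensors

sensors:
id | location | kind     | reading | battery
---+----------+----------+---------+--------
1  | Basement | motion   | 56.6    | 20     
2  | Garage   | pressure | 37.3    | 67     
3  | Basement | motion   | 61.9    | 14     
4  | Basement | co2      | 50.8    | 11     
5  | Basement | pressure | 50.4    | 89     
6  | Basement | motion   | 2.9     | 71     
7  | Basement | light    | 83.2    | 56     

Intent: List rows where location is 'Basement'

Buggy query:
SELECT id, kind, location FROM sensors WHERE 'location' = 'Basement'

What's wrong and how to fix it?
Bug: Single quotes denote string literals in SQL; the column name is being compared as a constant string

Fix: Remove the quotes around the column name (or use double quotes for an identifier)

Corrected query:
SELECT id, kind, location FROM sensors WHERE location = 'Basement'

Result:
id | kind     | location
---+----------+---------
1  | motion   | Basement
3  | motion   | Basement
4  | co2      | Basement
5  | pressure | Basement
6  | motion   | Basement
7  | light    | Basement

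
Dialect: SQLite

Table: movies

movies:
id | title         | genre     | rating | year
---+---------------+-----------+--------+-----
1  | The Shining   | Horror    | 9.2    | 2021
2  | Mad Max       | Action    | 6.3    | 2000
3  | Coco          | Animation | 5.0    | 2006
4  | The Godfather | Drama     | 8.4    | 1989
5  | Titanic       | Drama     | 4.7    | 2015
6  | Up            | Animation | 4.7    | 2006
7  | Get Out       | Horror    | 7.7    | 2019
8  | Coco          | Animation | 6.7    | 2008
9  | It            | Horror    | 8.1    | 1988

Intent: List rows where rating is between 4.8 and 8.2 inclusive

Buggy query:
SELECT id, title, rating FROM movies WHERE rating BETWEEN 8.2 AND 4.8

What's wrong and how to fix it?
Bug: BETWEEN expects the lower bound first; with 8.2 AND 4.8 the range is empty

Fix: Write BETWEEN 4.8 AND 8.2

Corrected query:
SELECT id, title, rating FROM movies WHERE rating BETWEEN 4.8 AND 8.2

Result:
id | title   | rating
---+---------+-------
2  | Mad Max | 6.3   
3  | Coco    | 5     
7  | Get Out | 7.7   
8  | Coco    | 6.7   
9  | It      | 8.1   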